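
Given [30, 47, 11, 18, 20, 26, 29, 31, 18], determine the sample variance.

109.7778

Step 1: Compute the mean: (30 + 47 + 11 + 18 + 20 + 26 + 29 + 31 + 18) / 9 = 25.5556
Step 2: Compute squared deviations from the mean:
  (30 - 25.5556)^2 = 19.7531
  (47 - 25.5556)^2 = 459.8642
  (11 - 25.5556)^2 = 211.8642
  (18 - 25.5556)^2 = 57.0864
  (20 - 25.5556)^2 = 30.8642
  (26 - 25.5556)^2 = 0.1975
  (29 - 25.5556)^2 = 11.8642
  (31 - 25.5556)^2 = 29.642
  (18 - 25.5556)^2 = 57.0864
Step 3: Sum of squared deviations = 878.2222
Step 4: Sample variance = 878.2222 / 8 = 109.7778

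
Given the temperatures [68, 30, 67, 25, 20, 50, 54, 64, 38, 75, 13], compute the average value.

45.8182

Step 1: Sum all values: 68 + 30 + 67 + 25 + 20 + 50 + 54 + 64 + 38 + 75 + 13 = 504
Step 2: Count the number of values: n = 11
Step 3: Mean = sum / n = 504 / 11 = 45.8182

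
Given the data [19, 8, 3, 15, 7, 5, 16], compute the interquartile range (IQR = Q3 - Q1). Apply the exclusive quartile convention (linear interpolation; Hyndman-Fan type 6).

11

Step 1: Sort the data: [3, 5, 7, 8, 15, 16, 19]
Step 2: n = 7
Step 3: Using the exclusive quartile method:
  Q1 = 5
  Q2 (median) = 8
  Q3 = 16
  IQR = Q3 - Q1 = 16 - 5 = 11
Step 4: IQR = 11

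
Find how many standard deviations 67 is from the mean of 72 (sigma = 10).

-0.5

Step 1: Recall the z-score formula: z = (x - mu) / sigma
Step 2: Substitute values: z = (67 - 72) / 10
Step 3: z = -5 / 10 = -0.5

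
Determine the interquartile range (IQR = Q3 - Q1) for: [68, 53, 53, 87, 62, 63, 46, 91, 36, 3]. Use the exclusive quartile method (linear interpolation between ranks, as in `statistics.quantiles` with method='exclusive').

29.25

Step 1: Sort the data: [3, 36, 46, 53, 53, 62, 63, 68, 87, 91]
Step 2: n = 10
Step 3: Using the exclusive quartile method:
  Q1 = 43.5
  Q2 (median) = 57.5
  Q3 = 72.75
  IQR = Q3 - Q1 = 72.75 - 43.5 = 29.25
Step 4: IQR = 29.25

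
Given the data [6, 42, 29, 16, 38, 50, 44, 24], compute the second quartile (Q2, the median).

33.5

Step 1: Sort the data: [6, 16, 24, 29, 38, 42, 44, 50]
Step 2: n = 8
Step 3: Q2 is the median. Since n is even, it is the average of the values at positions 4 and 5:
  Q2 = (29 + 38) / 2 = 33.5
Step 4: Q2 = 33.5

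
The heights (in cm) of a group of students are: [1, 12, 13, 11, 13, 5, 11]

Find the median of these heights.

11

Step 1: Sort the data in ascending order: [1, 5, 11, 11, 12, 13, 13]
Step 2: The number of values is n = 7.
Step 3: Since n is odd, the median is the middle value at position 4: 11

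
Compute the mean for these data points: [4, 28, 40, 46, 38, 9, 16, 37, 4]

24.6667

Step 1: Sum all values: 4 + 28 + 40 + 46 + 38 + 9 + 16 + 37 + 4 = 222
Step 2: Count the number of values: n = 9
Step 3: Mean = sum / n = 222 / 9 = 24.6667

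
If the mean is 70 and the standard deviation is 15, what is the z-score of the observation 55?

-1

Step 1: Recall the z-score formula: z = (x - mu) / sigma
Step 2: Substitute values: z = (55 - 70) / 15
Step 3: z = -15 / 15 = -1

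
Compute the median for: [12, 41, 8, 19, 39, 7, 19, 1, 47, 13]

16

Step 1: Sort the data in ascending order: [1, 7, 8, 12, 13, 19, 19, 39, 41, 47]
Step 2: The number of values is n = 10.
Step 3: Since n is even, the median is the average of positions 5 and 6:
  Median = (13 + 19) / 2 = 16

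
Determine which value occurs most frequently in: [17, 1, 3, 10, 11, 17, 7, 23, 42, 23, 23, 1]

23

Step 1: Count the frequency of each value:
  1: appears 2 time(s)
  3: appears 1 time(s)
  7: appears 1 time(s)
  10: appears 1 time(s)
  11: appears 1 time(s)
  17: appears 2 time(s)
  23: appears 3 time(s)
  42: appears 1 time(s)
Step 2: The value 23 appears most frequently (3 times).
Step 3: Mode = 23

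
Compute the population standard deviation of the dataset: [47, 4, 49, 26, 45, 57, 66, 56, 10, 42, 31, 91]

22.8995

Step 1: Compute the mean: 43.6667
Step 2: Sum of squared deviations from the mean: 6292.6667
Step 3: Population variance = 6292.6667 / 12 = 524.3889
Step 4: Standard deviation = sqrt(524.3889) = 22.8995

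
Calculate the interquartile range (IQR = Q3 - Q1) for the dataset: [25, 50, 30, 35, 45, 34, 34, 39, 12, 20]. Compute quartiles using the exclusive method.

16.75

Step 1: Sort the data: [12, 20, 25, 30, 34, 34, 35, 39, 45, 50]
Step 2: n = 10
Step 3: Using the exclusive quartile method:
  Q1 = 23.75
  Q2 (median) = 34
  Q3 = 40.5
  IQR = Q3 - Q1 = 40.5 - 23.75 = 16.75
Step 4: IQR = 16.75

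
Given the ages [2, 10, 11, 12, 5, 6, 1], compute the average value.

6.7143

Step 1: Sum all values: 2 + 10 + 11 + 12 + 5 + 6 + 1 = 47
Step 2: Count the number of values: n = 7
Step 3: Mean = sum / n = 47 / 7 = 6.7143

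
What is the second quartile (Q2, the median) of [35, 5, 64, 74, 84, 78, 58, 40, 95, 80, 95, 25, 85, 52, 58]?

64

Step 1: Sort the data: [5, 25, 35, 40, 52, 58, 58, 64, 74, 78, 80, 84, 85, 95, 95]
Step 2: n = 15
Step 3: Q2 is the median. Since n is odd, it is the middle value at position 8: 64
Step 4: Q2 = 64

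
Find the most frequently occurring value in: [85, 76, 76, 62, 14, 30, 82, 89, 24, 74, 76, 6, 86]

76

Step 1: Count the frequency of each value:
  6: appears 1 time(s)
  14: appears 1 time(s)
  24: appears 1 time(s)
  30: appears 1 time(s)
  62: appears 1 time(s)
  74: appears 1 time(s)
  76: appears 3 time(s)
  82: appears 1 time(s)
  85: appears 1 time(s)
  86: appears 1 time(s)
  89: appears 1 time(s)
Step 2: The value 76 appears most frequently (3 times).
Step 3: Mode = 76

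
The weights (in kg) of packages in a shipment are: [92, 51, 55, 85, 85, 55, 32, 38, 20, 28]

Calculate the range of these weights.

72

Step 1: Identify the maximum value: max = 92
Step 2: Identify the minimum value: min = 20
Step 3: Range = max - min = 92 - 20 = 72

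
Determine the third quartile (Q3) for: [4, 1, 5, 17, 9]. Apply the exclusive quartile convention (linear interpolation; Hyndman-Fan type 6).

13

Step 1: Sort the data: [1, 4, 5, 9, 17]
Step 2: n = 5
Step 3: Using the exclusive quartile method:
  Q1 = 2.5
  Q2 (median) = 5
  Q3 = 13
  IQR = Q3 - Q1 = 13 - 2.5 = 10.5
Step 4: Q3 = 13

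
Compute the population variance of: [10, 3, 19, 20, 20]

46.64

Step 1: Compute the mean: (10 + 3 + 19 + 20 + 20) / 5 = 14.4
Step 2: Compute squared deviations from the mean:
  (10 - 14.4)^2 = 19.36
  (3 - 14.4)^2 = 129.96
  (19 - 14.4)^2 = 21.16
  (20 - 14.4)^2 = 31.36
  (20 - 14.4)^2 = 31.36
Step 3: Sum of squared deviations = 233.2
Step 4: Population variance = 233.2 / 5 = 46.64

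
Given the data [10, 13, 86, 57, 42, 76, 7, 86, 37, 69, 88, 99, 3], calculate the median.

57

Step 1: Sort the data in ascending order: [3, 7, 10, 13, 37, 42, 57, 69, 76, 86, 86, 88, 99]
Step 2: The number of values is n = 13.
Step 3: Since n is odd, the median is the middle value at position 7: 57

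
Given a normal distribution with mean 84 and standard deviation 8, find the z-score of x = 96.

1.5

Step 1: Recall the z-score formula: z = (x - mu) / sigma
Step 2: Substitute values: z = (96 - 84) / 8
Step 3: z = 12 / 8 = 1.5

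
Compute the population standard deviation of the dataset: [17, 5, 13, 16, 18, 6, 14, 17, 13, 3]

5.2307

Step 1: Compute the mean: 12.2
Step 2: Sum of squared deviations from the mean: 273.6
Step 3: Population variance = 273.6 / 10 = 27.36
Step 4: Standard deviation = sqrt(27.36) = 5.2307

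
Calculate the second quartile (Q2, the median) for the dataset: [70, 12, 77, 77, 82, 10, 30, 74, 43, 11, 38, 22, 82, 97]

56.5

Step 1: Sort the data: [10, 11, 12, 22, 30, 38, 43, 70, 74, 77, 77, 82, 82, 97]
Step 2: n = 14
Step 3: Q2 is the median. Since n is even, it is the average of the values at positions 7 and 8:
  Q2 = (43 + 70) / 2 = 56.5
Step 4: Q2 = 56.5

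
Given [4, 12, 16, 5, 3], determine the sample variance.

32.5

Step 1: Compute the mean: (4 + 12 + 16 + 5 + 3) / 5 = 8
Step 2: Compute squared deviations from the mean:
  (4 - 8)^2 = 16
  (12 - 8)^2 = 16
  (16 - 8)^2 = 64
  (5 - 8)^2 = 9
  (3 - 8)^2 = 25
Step 3: Sum of squared deviations = 130
Step 4: Sample variance = 130 / 4 = 32.5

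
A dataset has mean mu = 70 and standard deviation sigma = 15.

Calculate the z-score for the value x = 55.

-1

Step 1: Recall the z-score formula: z = (x - mu) / sigma
Step 2: Substitute values: z = (55 - 70) / 15
Step 3: z = -15 / 15 = -1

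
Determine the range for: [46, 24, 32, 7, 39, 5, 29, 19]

41

Step 1: Identify the maximum value: max = 46
Step 2: Identify the minimum value: min = 5
Step 3: Range = max - min = 46 - 5 = 41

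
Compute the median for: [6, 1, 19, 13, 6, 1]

6

Step 1: Sort the data in ascending order: [1, 1, 6, 6, 13, 19]
Step 2: The number of values is n = 6.
Step 3: Since n is even, the median is the average of positions 3 and 4:
  Median = (6 + 6) / 2 = 6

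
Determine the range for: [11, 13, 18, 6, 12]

12

Step 1: Identify the maximum value: max = 18
Step 2: Identify the minimum value: min = 6
Step 3: Range = max - min = 18 - 6 = 12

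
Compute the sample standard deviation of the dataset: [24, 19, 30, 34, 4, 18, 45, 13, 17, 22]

11.5104

Step 1: Compute the mean: 22.6
Step 2: Sum of squared deviations from the mean: 1192.4
Step 3: Sample variance = 1192.4 / 9 = 132.4889
Step 4: Standard deviation = sqrt(132.4889) = 11.5104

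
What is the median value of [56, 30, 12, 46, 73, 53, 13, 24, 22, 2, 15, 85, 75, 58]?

38

Step 1: Sort the data in ascending order: [2, 12, 13, 15, 22, 24, 30, 46, 53, 56, 58, 73, 75, 85]
Step 2: The number of values is n = 14.
Step 3: Since n is even, the median is the average of positions 7 and 8:
  Median = (30 + 46) / 2 = 38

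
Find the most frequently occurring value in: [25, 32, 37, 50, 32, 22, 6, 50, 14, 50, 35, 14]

50

Step 1: Count the frequency of each value:
  6: appears 1 time(s)
  14: appears 2 time(s)
  22: appears 1 time(s)
  25: appears 1 time(s)
  32: appears 2 time(s)
  35: appears 1 time(s)
  37: appears 1 time(s)
  50: appears 3 time(s)
Step 2: The value 50 appears most frequently (3 times).
Step 3: Mode = 50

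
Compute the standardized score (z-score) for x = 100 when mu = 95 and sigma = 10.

0.5

Step 1: Recall the z-score formula: z = (x - mu) / sigma
Step 2: Substitute values: z = (100 - 95) / 10
Step 3: z = 5 / 10 = 0.5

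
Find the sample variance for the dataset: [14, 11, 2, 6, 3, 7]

21.3667

Step 1: Compute the mean: (14 + 11 + 2 + 6 + 3 + 7) / 6 = 7.1667
Step 2: Compute squared deviations from the mean:
  (14 - 7.1667)^2 = 46.6944
  (11 - 7.1667)^2 = 14.6944
  (2 - 7.1667)^2 = 26.6944
  (6 - 7.1667)^2 = 1.3611
  (3 - 7.1667)^2 = 17.3611
  (7 - 7.1667)^2 = 0.0278
Step 3: Sum of squared deviations = 106.8333
Step 4: Sample variance = 106.8333 / 5 = 21.3667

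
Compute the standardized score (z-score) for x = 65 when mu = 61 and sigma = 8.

0.5

Step 1: Recall the z-score formula: z = (x - mu) / sigma
Step 2: Substitute values: z = (65 - 61) / 8
Step 3: z = 4 / 8 = 0.5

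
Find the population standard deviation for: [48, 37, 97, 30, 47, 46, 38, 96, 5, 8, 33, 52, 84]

28.0663

Step 1: Compute the mean: 47.7692
Step 2: Sum of squared deviations from the mean: 10240.3077
Step 3: Population variance = 10240.3077 / 13 = 787.716
Step 4: Standard deviation = sqrt(787.716) = 28.0663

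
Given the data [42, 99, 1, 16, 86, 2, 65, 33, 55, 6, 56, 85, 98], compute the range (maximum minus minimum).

98

Step 1: Identify the maximum value: max = 99
Step 2: Identify the minimum value: min = 1
Step 3: Range = max - min = 99 - 1 = 98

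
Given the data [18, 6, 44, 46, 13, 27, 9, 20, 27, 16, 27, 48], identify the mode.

27

Step 1: Count the frequency of each value:
  6: appears 1 time(s)
  9: appears 1 time(s)
  13: appears 1 time(s)
  16: appears 1 time(s)
  18: appears 1 time(s)
  20: appears 1 time(s)
  27: appears 3 time(s)
  44: appears 1 time(s)
  46: appears 1 time(s)
  48: appears 1 time(s)
Step 2: The value 27 appears most frequently (3 times).
Step 3: Mode = 27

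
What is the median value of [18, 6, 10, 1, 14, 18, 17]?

14

Step 1: Sort the data in ascending order: [1, 6, 10, 14, 17, 18, 18]
Step 2: The number of values is n = 7.
Step 3: Since n is odd, the median is the middle value at position 4: 14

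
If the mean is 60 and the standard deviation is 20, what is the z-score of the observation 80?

1

Step 1: Recall the z-score formula: z = (x - mu) / sigma
Step 2: Substitute values: z = (80 - 60) / 20
Step 3: z = 20 / 20 = 1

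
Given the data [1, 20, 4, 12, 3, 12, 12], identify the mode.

12

Step 1: Count the frequency of each value:
  1: appears 1 time(s)
  3: appears 1 time(s)
  4: appears 1 time(s)
  12: appears 3 time(s)
  20: appears 1 time(s)
Step 2: The value 12 appears most frequently (3 times).
Step 3: Mode = 12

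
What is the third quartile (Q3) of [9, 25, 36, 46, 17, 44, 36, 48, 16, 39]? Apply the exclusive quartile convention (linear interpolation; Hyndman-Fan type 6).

44.5

Step 1: Sort the data: [9, 16, 17, 25, 36, 36, 39, 44, 46, 48]
Step 2: n = 10
Step 3: Using the exclusive quartile method:
  Q1 = 16.75
  Q2 (median) = 36
  Q3 = 44.5
  IQR = Q3 - Q1 = 44.5 - 16.75 = 27.75
Step 4: Q3 = 44.5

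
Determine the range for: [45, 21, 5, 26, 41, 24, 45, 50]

45

Step 1: Identify the maximum value: max = 50
Step 2: Identify the minimum value: min = 5
Step 3: Range = max - min = 50 - 5 = 45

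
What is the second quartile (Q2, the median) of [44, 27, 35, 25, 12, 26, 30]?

27

Step 1: Sort the data: [12, 25, 26, 27, 30, 35, 44]
Step 2: n = 7
Step 3: Q2 is the median. Since n is odd, it is the middle value at position 4: 27
Step 4: Q2 = 27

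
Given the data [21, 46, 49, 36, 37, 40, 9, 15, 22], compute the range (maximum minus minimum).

40

Step 1: Identify the maximum value: max = 49
Step 2: Identify the minimum value: min = 9
Step 3: Range = max - min = 49 - 9 = 40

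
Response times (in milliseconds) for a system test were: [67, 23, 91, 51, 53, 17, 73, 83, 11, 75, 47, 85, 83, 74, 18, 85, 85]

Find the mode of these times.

85

Step 1: Count the frequency of each value:
  11: appears 1 time(s)
  17: appears 1 time(s)
  18: appears 1 time(s)
  23: appears 1 time(s)
  47: appears 1 time(s)
  51: appears 1 time(s)
  53: appears 1 time(s)
  67: appears 1 time(s)
  73: appears 1 time(s)
  74: appears 1 time(s)
  75: appears 1 time(s)
  83: appears 2 time(s)
  85: appears 3 time(s)
  91: appears 1 time(s)
Step 2: The value 85 appears most frequently (3 times).
Step 3: Mode = 85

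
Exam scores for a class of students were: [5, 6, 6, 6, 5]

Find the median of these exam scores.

6

Step 1: Sort the data in ascending order: [5, 5, 6, 6, 6]
Step 2: The number of values is n = 5.
Step 3: Since n is odd, the median is the middle value at position 3: 6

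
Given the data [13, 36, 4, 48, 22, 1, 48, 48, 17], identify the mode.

48

Step 1: Count the frequency of each value:
  1: appears 1 time(s)
  4: appears 1 time(s)
  13: appears 1 time(s)
  17: appears 1 time(s)
  22: appears 1 time(s)
  36: appears 1 time(s)
  48: appears 3 time(s)
Step 2: The value 48 appears most frequently (3 times).
Step 3: Mode = 48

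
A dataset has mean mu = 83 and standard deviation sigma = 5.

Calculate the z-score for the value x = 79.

-0.8

Step 1: Recall the z-score formula: z = (x - mu) / sigma
Step 2: Substitute values: z = (79 - 83) / 5
Step 3: z = -4 / 5 = -0.8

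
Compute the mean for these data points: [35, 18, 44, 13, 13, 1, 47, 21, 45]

26.3333

Step 1: Sum all values: 35 + 18 + 44 + 13 + 13 + 1 + 47 + 21 + 45 = 237
Step 2: Count the number of values: n = 9
Step 3: Mean = sum / n = 237 / 9 = 26.3333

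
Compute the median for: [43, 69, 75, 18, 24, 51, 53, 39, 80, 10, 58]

51

Step 1: Sort the data in ascending order: [10, 18, 24, 39, 43, 51, 53, 58, 69, 75, 80]
Step 2: The number of values is n = 11.
Step 3: Since n is odd, the median is the middle value at position 6: 51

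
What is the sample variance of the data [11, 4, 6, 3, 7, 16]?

23.7667

Step 1: Compute the mean: (11 + 4 + 6 + 3 + 7 + 16) / 6 = 7.8333
Step 2: Compute squared deviations from the mean:
  (11 - 7.8333)^2 = 10.0278
  (4 - 7.8333)^2 = 14.6944
  (6 - 7.8333)^2 = 3.3611
  (3 - 7.8333)^2 = 23.3611
  (7 - 7.8333)^2 = 0.6944
  (16 - 7.8333)^2 = 66.6944
Step 3: Sum of squared deviations = 118.8333
Step 4: Sample variance = 118.8333 / 5 = 23.7667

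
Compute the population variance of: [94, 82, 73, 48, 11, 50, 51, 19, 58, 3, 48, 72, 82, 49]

689.1224

Step 1: Compute the mean: (94 + 82 + 73 + 48 + 11 + 50 + 51 + 19 + 58 + 3 + 48 + 72 + 82 + 49) / 14 = 52.8571
Step 2: Compute squared deviations from the mean:
  (94 - 52.8571)^2 = 1692.7347
  (82 - 52.8571)^2 = 849.3061
  (73 - 52.8571)^2 = 405.7347
  (48 - 52.8571)^2 = 23.5918
  (11 - 52.8571)^2 = 1752.0204
  (50 - 52.8571)^2 = 8.1633
  (51 - 52.8571)^2 = 3.449
  (19 - 52.8571)^2 = 1146.3061
  (58 - 52.8571)^2 = 26.449
  (3 - 52.8571)^2 = 2485.7347
  (48 - 52.8571)^2 = 23.5918
  (72 - 52.8571)^2 = 366.449
  (82 - 52.8571)^2 = 849.3061
  (49 - 52.8571)^2 = 14.8776
Step 3: Sum of squared deviations = 9647.7143
Step 4: Population variance = 9647.7143 / 14 = 689.1224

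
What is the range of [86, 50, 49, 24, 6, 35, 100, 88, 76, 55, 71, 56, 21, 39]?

94

Step 1: Identify the maximum value: max = 100
Step 2: Identify the minimum value: min = 6
Step 3: Range = max - min = 100 - 6 = 94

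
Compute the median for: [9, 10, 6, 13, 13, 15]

11.5

Step 1: Sort the data in ascending order: [6, 9, 10, 13, 13, 15]
Step 2: The number of values is n = 6.
Step 3: Since n is even, the median is the average of positions 3 and 4:
  Median = (10 + 13) / 2 = 11.5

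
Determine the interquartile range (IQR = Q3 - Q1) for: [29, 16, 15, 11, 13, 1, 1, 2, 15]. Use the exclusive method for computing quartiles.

14

Step 1: Sort the data: [1, 1, 2, 11, 13, 15, 15, 16, 29]
Step 2: n = 9
Step 3: Using the exclusive quartile method:
  Q1 = 1.5
  Q2 (median) = 13
  Q3 = 15.5
  IQR = Q3 - Q1 = 15.5 - 1.5 = 14
Step 4: IQR = 14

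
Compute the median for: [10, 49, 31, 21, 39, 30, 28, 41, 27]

30

Step 1: Sort the data in ascending order: [10, 21, 27, 28, 30, 31, 39, 41, 49]
Step 2: The number of values is n = 9.
Step 3: Since n is odd, the median is the middle value at position 5: 30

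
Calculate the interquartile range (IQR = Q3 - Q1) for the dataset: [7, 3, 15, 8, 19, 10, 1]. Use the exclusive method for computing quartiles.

12

Step 1: Sort the data: [1, 3, 7, 8, 10, 15, 19]
Step 2: n = 7
Step 3: Using the exclusive quartile method:
  Q1 = 3
  Q2 (median) = 8
  Q3 = 15
  IQR = Q3 - Q1 = 15 - 3 = 12
Step 4: IQR = 12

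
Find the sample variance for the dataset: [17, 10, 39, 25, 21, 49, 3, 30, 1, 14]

234.9889

Step 1: Compute the mean: (17 + 10 + 39 + 25 + 21 + 49 + 3 + 30 + 1 + 14) / 10 = 20.9
Step 2: Compute squared deviations from the mean:
  (17 - 20.9)^2 = 15.21
  (10 - 20.9)^2 = 118.81
  (39 - 20.9)^2 = 327.61
  (25 - 20.9)^2 = 16.81
  (21 - 20.9)^2 = 0.01
  (49 - 20.9)^2 = 789.61
  (3 - 20.9)^2 = 320.41
  (30 - 20.9)^2 = 82.81
  (1 - 20.9)^2 = 396.01
  (14 - 20.9)^2 = 47.61
Step 3: Sum of squared deviations = 2114.9
Step 4: Sample variance = 2114.9 / 9 = 234.9889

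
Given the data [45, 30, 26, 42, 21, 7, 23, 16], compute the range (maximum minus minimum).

38

Step 1: Identify the maximum value: max = 45
Step 2: Identify the minimum value: min = 7
Step 3: Range = max - min = 45 - 7 = 38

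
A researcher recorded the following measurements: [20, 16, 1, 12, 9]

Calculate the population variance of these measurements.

41.84

Step 1: Compute the mean: (20 + 16 + 1 + 12 + 9) / 5 = 11.6
Step 2: Compute squared deviations from the mean:
  (20 - 11.6)^2 = 70.56
  (16 - 11.6)^2 = 19.36
  (1 - 11.6)^2 = 112.36
  (12 - 11.6)^2 = 0.16
  (9 - 11.6)^2 = 6.76
Step 3: Sum of squared deviations = 209.2
Step 4: Population variance = 209.2 / 5 = 41.84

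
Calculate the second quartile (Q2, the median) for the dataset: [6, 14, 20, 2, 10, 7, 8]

8

Step 1: Sort the data: [2, 6, 7, 8, 10, 14, 20]
Step 2: n = 7
Step 3: Q2 is the median. Since n is odd, it is the middle value at position 4: 8
Step 4: Q2 = 8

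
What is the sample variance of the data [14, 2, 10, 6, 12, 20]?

39.4667

Step 1: Compute the mean: (14 + 2 + 10 + 6 + 12 + 20) / 6 = 10.6667
Step 2: Compute squared deviations from the mean:
  (14 - 10.6667)^2 = 11.1111
  (2 - 10.6667)^2 = 75.1111
  (10 - 10.6667)^2 = 0.4444
  (6 - 10.6667)^2 = 21.7778
  (12 - 10.6667)^2 = 1.7778
  (20 - 10.6667)^2 = 87.1111
Step 3: Sum of squared deviations = 197.3333
Step 4: Sample variance = 197.3333 / 5 = 39.4667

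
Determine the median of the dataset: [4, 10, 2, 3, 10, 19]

7

Step 1: Sort the data in ascending order: [2, 3, 4, 10, 10, 19]
Step 2: The number of values is n = 6.
Step 3: Since n is even, the median is the average of positions 3 and 4:
  Median = (4 + 10) / 2 = 7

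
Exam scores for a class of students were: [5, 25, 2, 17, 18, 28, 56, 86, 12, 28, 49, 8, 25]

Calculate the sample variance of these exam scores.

557.2564

Step 1: Compute the mean: (5 + 25 + 2 + 17 + 18 + 28 + 56 + 86 + 12 + 28 + 49 + 8 + 25) / 13 = 27.6154
Step 2: Compute squared deviations from the mean:
  (5 - 27.6154)^2 = 511.4556
  (25 - 27.6154)^2 = 6.8402
  (2 - 27.6154)^2 = 656.1479
  (17 - 27.6154)^2 = 112.6864
  (18 - 27.6154)^2 = 92.4556
  (28 - 27.6154)^2 = 0.1479
  (56 - 27.6154)^2 = 805.6864
  (86 - 27.6154)^2 = 3408.7633
  (12 - 27.6154)^2 = 243.8402
  (28 - 27.6154)^2 = 0.1479
  (49 - 27.6154)^2 = 457.3018
  (8 - 27.6154)^2 = 384.7633
  (25 - 27.6154)^2 = 6.8402
Step 3: Sum of squared deviations = 6687.0769
Step 4: Sample variance = 6687.0769 / 12 = 557.2564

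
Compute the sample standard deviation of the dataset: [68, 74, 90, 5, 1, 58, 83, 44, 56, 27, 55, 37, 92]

29.6014

Step 1: Compute the mean: 53.0769
Step 2: Sum of squared deviations from the mean: 10514.9231
Step 3: Sample variance = 10514.9231 / 12 = 876.2436
Step 4: Standard deviation = sqrt(876.2436) = 29.6014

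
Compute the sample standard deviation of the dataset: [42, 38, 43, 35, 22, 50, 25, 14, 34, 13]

12.5892

Step 1: Compute the mean: 31.6
Step 2: Sum of squared deviations from the mean: 1426.4
Step 3: Sample variance = 1426.4 / 9 = 158.4889
Step 4: Standard deviation = sqrt(158.4889) = 12.5892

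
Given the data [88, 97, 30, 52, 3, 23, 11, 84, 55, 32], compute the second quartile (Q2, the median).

42

Step 1: Sort the data: [3, 11, 23, 30, 32, 52, 55, 84, 88, 97]
Step 2: n = 10
Step 3: Q2 is the median. Since n is even, it is the average of the values at positions 5 and 6:
  Q2 = (32 + 52) / 2 = 42
Step 4: Q2 = 42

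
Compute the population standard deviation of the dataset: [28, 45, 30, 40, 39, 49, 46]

7.4231

Step 1: Compute the mean: 39.5714
Step 2: Sum of squared deviations from the mean: 385.7143
Step 3: Population variance = 385.7143 / 7 = 55.102
Step 4: Standard deviation = sqrt(55.102) = 7.4231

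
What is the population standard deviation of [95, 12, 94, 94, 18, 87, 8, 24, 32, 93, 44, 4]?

37.0775

Step 1: Compute the mean: 50.4167
Step 2: Sum of squared deviations from the mean: 16496.9167
Step 3: Population variance = 16496.9167 / 12 = 1374.7431
Step 4: Standard deviation = sqrt(1374.7431) = 37.0775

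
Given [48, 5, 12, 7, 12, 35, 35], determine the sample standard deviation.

16.9706

Step 1: Compute the mean: 22
Step 2: Sum of squared deviations from the mean: 1728
Step 3: Sample variance = 1728 / 6 = 288
Step 4: Standard deviation = sqrt(288) = 16.9706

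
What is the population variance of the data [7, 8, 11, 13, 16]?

10.8

Step 1: Compute the mean: (7 + 8 + 11 + 13 + 16) / 5 = 11
Step 2: Compute squared deviations from the mean:
  (7 - 11)^2 = 16
  (8 - 11)^2 = 9
  (11 - 11)^2 = 0
  (13 - 11)^2 = 4
  (16 - 11)^2 = 25
Step 3: Sum of squared deviations = 54
Step 4: Population variance = 54 / 5 = 10.8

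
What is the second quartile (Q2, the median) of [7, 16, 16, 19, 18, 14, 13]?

16

Step 1: Sort the data: [7, 13, 14, 16, 16, 18, 19]
Step 2: n = 7
Step 3: Q2 is the median. Since n is odd, it is the middle value at position 4: 16
Step 4: Q2 = 16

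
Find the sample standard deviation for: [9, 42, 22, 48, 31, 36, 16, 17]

13.7834

Step 1: Compute the mean: 27.625
Step 2: Sum of squared deviations from the mean: 1329.875
Step 3: Sample variance = 1329.875 / 7 = 189.9821
Step 4: Standard deviation = sqrt(189.9821) = 13.7834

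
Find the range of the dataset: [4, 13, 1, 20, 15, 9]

19

Step 1: Identify the maximum value: max = 20
Step 2: Identify the minimum value: min = 1
Step 3: Range = max - min = 20 - 1 = 19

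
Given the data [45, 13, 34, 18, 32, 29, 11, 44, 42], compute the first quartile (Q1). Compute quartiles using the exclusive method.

15.5

Step 1: Sort the data: [11, 13, 18, 29, 32, 34, 42, 44, 45]
Step 2: n = 9
Step 3: Using the exclusive quartile method:
  Q1 = 15.5
  Q2 (median) = 32
  Q3 = 43
  IQR = Q3 - Q1 = 43 - 15.5 = 27.5
Step 4: Q1 = 15.5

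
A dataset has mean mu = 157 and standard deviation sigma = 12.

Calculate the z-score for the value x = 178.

1.75

Step 1: Recall the z-score formula: z = (x - mu) / sigma
Step 2: Substitute values: z = (178 - 157) / 12
Step 3: z = 21 / 12 = 1.75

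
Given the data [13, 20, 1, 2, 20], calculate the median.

13

Step 1: Sort the data in ascending order: [1, 2, 13, 20, 20]
Step 2: The number of values is n = 5.
Step 3: Since n is odd, the median is the middle value at position 3: 13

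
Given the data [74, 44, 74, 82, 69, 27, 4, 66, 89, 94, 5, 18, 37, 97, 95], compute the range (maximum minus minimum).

93

Step 1: Identify the maximum value: max = 97
Step 2: Identify the minimum value: min = 4
Step 3: Range = max - min = 97 - 4 = 93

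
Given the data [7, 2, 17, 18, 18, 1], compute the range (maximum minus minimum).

17

Step 1: Identify the maximum value: max = 18
Step 2: Identify the minimum value: min = 1
Step 3: Range = max - min = 18 - 1 = 17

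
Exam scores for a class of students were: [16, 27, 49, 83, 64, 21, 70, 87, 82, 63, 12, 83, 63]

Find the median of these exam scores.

63

Step 1: Sort the data in ascending order: [12, 16, 21, 27, 49, 63, 63, 64, 70, 82, 83, 83, 87]
Step 2: The number of values is n = 13.
Step 3: Since n is odd, the median is the middle value at position 7: 63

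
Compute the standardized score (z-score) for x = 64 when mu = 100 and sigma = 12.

-3

Step 1: Recall the z-score formula: z = (x - mu) / sigma
Step 2: Substitute values: z = (64 - 100) / 12
Step 3: z = -36 / 12 = -3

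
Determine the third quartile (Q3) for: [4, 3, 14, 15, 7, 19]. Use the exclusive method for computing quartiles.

16

Step 1: Sort the data: [3, 4, 7, 14, 15, 19]
Step 2: n = 6
Step 3: Using the exclusive quartile method:
  Q1 = 3.75
  Q2 (median) = 10.5
  Q3 = 16
  IQR = Q3 - Q1 = 16 - 3.75 = 12.25
Step 4: Q3 = 16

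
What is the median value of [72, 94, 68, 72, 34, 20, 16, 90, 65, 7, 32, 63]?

64

Step 1: Sort the data in ascending order: [7, 16, 20, 32, 34, 63, 65, 68, 72, 72, 90, 94]
Step 2: The number of values is n = 12.
Step 3: Since n is even, the median is the average of positions 6 and 7:
  Median = (63 + 65) / 2 = 64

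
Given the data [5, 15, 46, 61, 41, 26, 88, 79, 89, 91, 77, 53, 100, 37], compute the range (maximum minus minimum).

95

Step 1: Identify the maximum value: max = 100
Step 2: Identify the minimum value: min = 5
Step 3: Range = max - min = 100 - 5 = 95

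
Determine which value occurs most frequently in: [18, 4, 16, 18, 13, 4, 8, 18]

18

Step 1: Count the frequency of each value:
  4: appears 2 time(s)
  8: appears 1 time(s)
  13: appears 1 time(s)
  16: appears 1 time(s)
  18: appears 3 time(s)
Step 2: The value 18 appears most frequently (3 times).
Step 3: Mode = 18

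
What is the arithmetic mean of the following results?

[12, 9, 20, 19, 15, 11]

14.3333

Step 1: Sum all values: 12 + 9 + 20 + 19 + 15 + 11 = 86
Step 2: Count the number of values: n = 6
Step 3: Mean = sum / n = 86 / 6 = 14.3333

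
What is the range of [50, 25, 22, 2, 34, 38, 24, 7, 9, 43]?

48

Step 1: Identify the maximum value: max = 50
Step 2: Identify the minimum value: min = 2
Step 3: Range = max - min = 50 - 2 = 48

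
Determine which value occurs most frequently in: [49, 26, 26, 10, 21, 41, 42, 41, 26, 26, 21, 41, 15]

26

Step 1: Count the frequency of each value:
  10: appears 1 time(s)
  15: appears 1 time(s)
  21: appears 2 time(s)
  26: appears 4 time(s)
  41: appears 3 time(s)
  42: appears 1 time(s)
  49: appears 1 time(s)
Step 2: The value 26 appears most frequently (4 times).
Step 3: Mode = 26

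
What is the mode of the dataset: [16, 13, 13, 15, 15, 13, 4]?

13

Step 1: Count the frequency of each value:
  4: appears 1 time(s)
  13: appears 3 time(s)
  15: appears 2 time(s)
  16: appears 1 time(s)
Step 2: The value 13 appears most frequently (3 times).
Step 3: Mode = 13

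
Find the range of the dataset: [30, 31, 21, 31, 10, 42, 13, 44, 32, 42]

34

Step 1: Identify the maximum value: max = 44
Step 2: Identify the minimum value: min = 10
Step 3: Range = max - min = 44 - 10 = 34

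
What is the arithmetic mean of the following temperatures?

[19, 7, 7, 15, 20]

13.6

Step 1: Sum all values: 19 + 7 + 7 + 15 + 20 = 68
Step 2: Count the number of values: n = 5
Step 3: Mean = sum / n = 68 / 5 = 13.6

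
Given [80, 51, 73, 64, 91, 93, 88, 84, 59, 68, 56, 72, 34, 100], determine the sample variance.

341.478

Step 1: Compute the mean: (80 + 51 + 73 + 64 + 91 + 93 + 88 + 84 + 59 + 68 + 56 + 72 + 34 + 100) / 14 = 72.3571
Step 2: Compute squared deviations from the mean:
  (80 - 72.3571)^2 = 58.4133
  (51 - 72.3571)^2 = 456.1276
  (73 - 72.3571)^2 = 0.4133
  (64 - 72.3571)^2 = 69.8418
  (91 - 72.3571)^2 = 347.5561
  (93 - 72.3571)^2 = 426.1276
  (88 - 72.3571)^2 = 244.699
  (84 - 72.3571)^2 = 135.5561
  (59 - 72.3571)^2 = 178.4133
  (68 - 72.3571)^2 = 18.9847
  (56 - 72.3571)^2 = 267.5561
  (72 - 72.3571)^2 = 0.1276
  (34 - 72.3571)^2 = 1471.2704
  (100 - 72.3571)^2 = 764.1276
Step 3: Sum of squared deviations = 4439.2143
Step 4: Sample variance = 4439.2143 / 13 = 341.478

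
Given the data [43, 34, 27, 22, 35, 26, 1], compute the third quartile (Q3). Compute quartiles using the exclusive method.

35

Step 1: Sort the data: [1, 22, 26, 27, 34, 35, 43]
Step 2: n = 7
Step 3: Using the exclusive quartile method:
  Q1 = 22
  Q2 (median) = 27
  Q3 = 35
  IQR = Q3 - Q1 = 35 - 22 = 13
Step 4: Q3 = 35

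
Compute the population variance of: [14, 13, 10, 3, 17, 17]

23.2222

Step 1: Compute the mean: (14 + 13 + 10 + 3 + 17 + 17) / 6 = 12.3333
Step 2: Compute squared deviations from the mean:
  (14 - 12.3333)^2 = 2.7778
  (13 - 12.3333)^2 = 0.4444
  (10 - 12.3333)^2 = 5.4444
  (3 - 12.3333)^2 = 87.1111
  (17 - 12.3333)^2 = 21.7778
  (17 - 12.3333)^2 = 21.7778
Step 3: Sum of squared deviations = 139.3333
Step 4: Population variance = 139.3333 / 6 = 23.2222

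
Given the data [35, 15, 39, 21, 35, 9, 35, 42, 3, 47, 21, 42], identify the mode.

35

Step 1: Count the frequency of each value:
  3: appears 1 time(s)
  9: appears 1 time(s)
  15: appears 1 time(s)
  21: appears 2 time(s)
  35: appears 3 time(s)
  39: appears 1 time(s)
  42: appears 2 time(s)
  47: appears 1 time(s)
Step 2: The value 35 appears most frequently (3 times).
Step 3: Mode = 35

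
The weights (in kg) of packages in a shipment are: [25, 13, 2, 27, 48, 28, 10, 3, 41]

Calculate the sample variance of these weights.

261.6111

Step 1: Compute the mean: (25 + 13 + 2 + 27 + 48 + 28 + 10 + 3 + 41) / 9 = 21.8889
Step 2: Compute squared deviations from the mean:
  (25 - 21.8889)^2 = 9.679
  (13 - 21.8889)^2 = 79.0123
  (2 - 21.8889)^2 = 395.5679
  (27 - 21.8889)^2 = 26.1235
  (48 - 21.8889)^2 = 681.7901
  (28 - 21.8889)^2 = 37.3457
  (10 - 21.8889)^2 = 141.3457
  (3 - 21.8889)^2 = 356.7901
  (41 - 21.8889)^2 = 365.2346
Step 3: Sum of squared deviations = 2092.8889
Step 4: Sample variance = 2092.8889 / 8 = 261.6111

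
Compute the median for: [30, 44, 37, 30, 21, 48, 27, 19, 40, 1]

30

Step 1: Sort the data in ascending order: [1, 19, 21, 27, 30, 30, 37, 40, 44, 48]
Step 2: The number of values is n = 10.
Step 3: Since n is even, the median is the average of positions 5 and 6:
  Median = (30 + 30) / 2 = 30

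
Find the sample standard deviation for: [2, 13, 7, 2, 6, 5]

4.0702

Step 1: Compute the mean: 5.8333
Step 2: Sum of squared deviations from the mean: 82.8333
Step 3: Sample variance = 82.8333 / 5 = 16.5667
Step 4: Standard deviation = sqrt(16.5667) = 4.0702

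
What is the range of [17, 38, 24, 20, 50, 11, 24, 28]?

39

Step 1: Identify the maximum value: max = 50
Step 2: Identify the minimum value: min = 11
Step 3: Range = max - min = 50 - 11 = 39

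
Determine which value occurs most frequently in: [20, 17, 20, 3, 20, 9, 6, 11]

20

Step 1: Count the frequency of each value:
  3: appears 1 time(s)
  6: appears 1 time(s)
  9: appears 1 time(s)
  11: appears 1 time(s)
  17: appears 1 time(s)
  20: appears 3 time(s)
Step 2: The value 20 appears most frequently (3 times).
Step 3: Mode = 20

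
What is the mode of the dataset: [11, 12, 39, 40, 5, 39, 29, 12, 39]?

39

Step 1: Count the frequency of each value:
  5: appears 1 time(s)
  11: appears 1 time(s)
  12: appears 2 time(s)
  29: appears 1 time(s)
  39: appears 3 time(s)
  40: appears 1 time(s)
Step 2: The value 39 appears most frequently (3 times).
Step 3: Mode = 39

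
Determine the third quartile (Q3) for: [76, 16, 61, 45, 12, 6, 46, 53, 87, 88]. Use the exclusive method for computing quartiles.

78.75

Step 1: Sort the data: [6, 12, 16, 45, 46, 53, 61, 76, 87, 88]
Step 2: n = 10
Step 3: Using the exclusive quartile method:
  Q1 = 15
  Q2 (median) = 49.5
  Q3 = 78.75
  IQR = Q3 - Q1 = 78.75 - 15 = 63.75
Step 4: Q3 = 78.75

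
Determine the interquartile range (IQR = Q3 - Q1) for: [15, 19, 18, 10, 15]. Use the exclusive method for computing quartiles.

6

Step 1: Sort the data: [10, 15, 15, 18, 19]
Step 2: n = 5
Step 3: Using the exclusive quartile method:
  Q1 = 12.5
  Q2 (median) = 15
  Q3 = 18.5
  IQR = Q3 - Q1 = 18.5 - 12.5 = 6
Step 4: IQR = 6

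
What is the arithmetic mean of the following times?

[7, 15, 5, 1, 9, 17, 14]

9.7143

Step 1: Sum all values: 7 + 15 + 5 + 1 + 9 + 17 + 14 = 68
Step 2: Count the number of values: n = 7
Step 3: Mean = sum / n = 68 / 7 = 9.7143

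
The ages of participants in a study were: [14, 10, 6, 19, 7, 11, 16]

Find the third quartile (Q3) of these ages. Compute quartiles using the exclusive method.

16

Step 1: Sort the data: [6, 7, 10, 11, 14, 16, 19]
Step 2: n = 7
Step 3: Using the exclusive quartile method:
  Q1 = 7
  Q2 (median) = 11
  Q3 = 16
  IQR = Q3 - Q1 = 16 - 7 = 9
Step 4: Q3 = 16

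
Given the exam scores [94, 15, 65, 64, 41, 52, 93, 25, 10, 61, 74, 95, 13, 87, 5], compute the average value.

52.9333

Step 1: Sum all values: 94 + 15 + 65 + 64 + 41 + 52 + 93 + 25 + 10 + 61 + 74 + 95 + 13 + 87 + 5 = 794
Step 2: Count the number of values: n = 15
Step 3: Mean = sum / n = 794 / 15 = 52.9333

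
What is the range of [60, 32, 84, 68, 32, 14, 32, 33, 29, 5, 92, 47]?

87

Step 1: Identify the maximum value: max = 92
Step 2: Identify the minimum value: min = 5
Step 3: Range = max - min = 92 - 5 = 87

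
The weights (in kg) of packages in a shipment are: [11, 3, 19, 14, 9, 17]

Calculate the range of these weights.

16

Step 1: Identify the maximum value: max = 19
Step 2: Identify the minimum value: min = 3
Step 3: Range = max - min = 19 - 3 = 16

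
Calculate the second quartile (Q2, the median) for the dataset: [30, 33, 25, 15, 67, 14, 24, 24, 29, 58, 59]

29

Step 1: Sort the data: [14, 15, 24, 24, 25, 29, 30, 33, 58, 59, 67]
Step 2: n = 11
Step 3: Q2 is the median. Since n is odd, it is the middle value at position 6: 29
Step 4: Q2 = 29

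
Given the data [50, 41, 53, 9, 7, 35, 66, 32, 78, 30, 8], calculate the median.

35

Step 1: Sort the data in ascending order: [7, 8, 9, 30, 32, 35, 41, 50, 53, 66, 78]
Step 2: The number of values is n = 11.
Step 3: Since n is odd, the median is the middle value at position 6: 35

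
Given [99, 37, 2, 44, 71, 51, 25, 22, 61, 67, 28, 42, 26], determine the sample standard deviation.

25.5967

Step 1: Compute the mean: 44.2308
Step 2: Sum of squared deviations from the mean: 7862.3077
Step 3: Sample variance = 7862.3077 / 12 = 655.1923
Step 4: Standard deviation = sqrt(655.1923) = 25.5967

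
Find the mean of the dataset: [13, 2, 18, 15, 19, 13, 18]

14

Step 1: Sum all values: 13 + 2 + 18 + 15 + 19 + 13 + 18 = 98
Step 2: Count the number of values: n = 7
Step 3: Mean = sum / n = 98 / 7 = 14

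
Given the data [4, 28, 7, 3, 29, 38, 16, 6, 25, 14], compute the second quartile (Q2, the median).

15

Step 1: Sort the data: [3, 4, 6, 7, 14, 16, 25, 28, 29, 38]
Step 2: n = 10
Step 3: Q2 is the median. Since n is even, it is the average of the values at positions 5 and 6:
  Q2 = (14 + 16) / 2 = 15
Step 4: Q2 = 15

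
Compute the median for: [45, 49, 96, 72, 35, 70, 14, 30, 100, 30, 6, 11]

40

Step 1: Sort the data in ascending order: [6, 11, 14, 30, 30, 35, 45, 49, 70, 72, 96, 100]
Step 2: The number of values is n = 12.
Step 3: Since n is even, the median is the average of positions 6 and 7:
  Median = (35 + 45) / 2 = 40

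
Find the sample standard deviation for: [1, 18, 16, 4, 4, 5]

7.1274

Step 1: Compute the mean: 8
Step 2: Sum of squared deviations from the mean: 254
Step 3: Sample variance = 254 / 5 = 50.8
Step 4: Standard deviation = sqrt(50.8) = 7.1274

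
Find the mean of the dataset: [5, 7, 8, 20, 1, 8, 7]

8

Step 1: Sum all values: 5 + 7 + 8 + 20 + 1 + 8 + 7 = 56
Step 2: Count the number of values: n = 7
Step 3: Mean = sum / n = 56 / 7 = 8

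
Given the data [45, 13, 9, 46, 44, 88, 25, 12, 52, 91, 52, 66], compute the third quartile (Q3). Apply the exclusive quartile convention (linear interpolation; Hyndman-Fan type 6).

62.5

Step 1: Sort the data: [9, 12, 13, 25, 44, 45, 46, 52, 52, 66, 88, 91]
Step 2: n = 12
Step 3: Using the exclusive quartile method:
  Q1 = 16
  Q2 (median) = 45.5
  Q3 = 62.5
  IQR = Q3 - Q1 = 62.5 - 16 = 46.5
Step 4: Q3 = 62.5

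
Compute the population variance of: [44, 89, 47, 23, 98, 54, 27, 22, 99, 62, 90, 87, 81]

776.9822

Step 1: Compute the mean: (44 + 89 + 47 + 23 + 98 + 54 + 27 + 22 + 99 + 62 + 90 + 87 + 81) / 13 = 63.3077
Step 2: Compute squared deviations from the mean:
  (44 - 63.3077)^2 = 372.787
  (89 - 63.3077)^2 = 660.0947
  (47 - 63.3077)^2 = 265.9408
  (23 - 63.3077)^2 = 1624.7101
  (98 - 63.3077)^2 = 1203.5562
  (54 - 63.3077)^2 = 86.6331
  (27 - 63.3077)^2 = 1318.2485
  (22 - 63.3077)^2 = 1706.3254
  (99 - 63.3077)^2 = 1273.9408
  (62 - 63.3077)^2 = 1.7101
  (90 - 63.3077)^2 = 712.4793
  (87 - 63.3077)^2 = 561.3254
  (81 - 63.3077)^2 = 313.0178
Step 3: Sum of squared deviations = 10100.7692
Step 4: Population variance = 10100.7692 / 13 = 776.9822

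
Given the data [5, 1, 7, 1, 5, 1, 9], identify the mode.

1

Step 1: Count the frequency of each value:
  1: appears 3 time(s)
  5: appears 2 time(s)
  7: appears 1 time(s)
  9: appears 1 time(s)
Step 2: The value 1 appears most frequently (3 times).
Step 3: Mode = 1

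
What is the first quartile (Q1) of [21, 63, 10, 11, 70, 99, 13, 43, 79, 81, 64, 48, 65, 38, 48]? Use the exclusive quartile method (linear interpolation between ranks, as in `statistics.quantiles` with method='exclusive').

21

Step 1: Sort the data: [10, 11, 13, 21, 38, 43, 48, 48, 63, 64, 65, 70, 79, 81, 99]
Step 2: n = 15
Step 3: Using the exclusive quartile method:
  Q1 = 21
  Q2 (median) = 48
  Q3 = 70
  IQR = Q3 - Q1 = 70 - 21 = 49
Step 4: Q1 = 21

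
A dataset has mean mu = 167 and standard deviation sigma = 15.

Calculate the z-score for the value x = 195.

1.8667

Step 1: Recall the z-score formula: z = (x - mu) / sigma
Step 2: Substitute values: z = (195 - 167) / 15
Step 3: z = 28 / 15 = 1.8667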